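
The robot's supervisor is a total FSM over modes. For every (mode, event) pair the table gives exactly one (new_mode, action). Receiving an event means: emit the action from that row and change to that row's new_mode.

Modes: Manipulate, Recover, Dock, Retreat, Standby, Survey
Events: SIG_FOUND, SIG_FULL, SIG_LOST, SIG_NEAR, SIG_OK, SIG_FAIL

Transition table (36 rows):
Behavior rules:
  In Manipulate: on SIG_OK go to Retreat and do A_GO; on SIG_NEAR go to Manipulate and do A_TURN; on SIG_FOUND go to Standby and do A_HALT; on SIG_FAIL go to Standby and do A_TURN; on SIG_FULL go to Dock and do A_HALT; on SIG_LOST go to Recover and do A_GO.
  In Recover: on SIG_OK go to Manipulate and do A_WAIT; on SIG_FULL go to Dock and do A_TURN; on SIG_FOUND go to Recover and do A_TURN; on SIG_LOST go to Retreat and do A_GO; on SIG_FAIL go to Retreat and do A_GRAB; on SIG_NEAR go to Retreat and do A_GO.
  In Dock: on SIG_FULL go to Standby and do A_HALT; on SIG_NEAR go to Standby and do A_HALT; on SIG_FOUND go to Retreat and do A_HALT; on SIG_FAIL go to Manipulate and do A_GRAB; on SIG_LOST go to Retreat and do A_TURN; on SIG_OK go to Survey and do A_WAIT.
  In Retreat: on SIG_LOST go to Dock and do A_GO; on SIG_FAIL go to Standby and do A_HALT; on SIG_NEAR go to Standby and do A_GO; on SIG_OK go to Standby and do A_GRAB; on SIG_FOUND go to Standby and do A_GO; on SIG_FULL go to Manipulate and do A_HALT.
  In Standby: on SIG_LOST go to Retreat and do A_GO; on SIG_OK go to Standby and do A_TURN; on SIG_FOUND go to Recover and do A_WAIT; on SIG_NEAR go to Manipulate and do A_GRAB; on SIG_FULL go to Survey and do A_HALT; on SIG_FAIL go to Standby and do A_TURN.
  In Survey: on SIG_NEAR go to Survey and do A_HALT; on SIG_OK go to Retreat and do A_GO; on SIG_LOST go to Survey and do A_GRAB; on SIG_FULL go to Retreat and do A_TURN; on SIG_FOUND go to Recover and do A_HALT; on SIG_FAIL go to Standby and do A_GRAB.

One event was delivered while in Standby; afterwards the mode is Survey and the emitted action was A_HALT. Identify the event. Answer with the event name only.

SIG_FULL

try SIG_FOUND: (Standby, SIG_FOUND) → (Recover, A_WAIT)
try SIG_FULL: (Standby, SIG_FULL) → (Survey, A_HALT)  ← matches
try SIG_LOST: (Standby, SIG_LOST) → (Retreat, A_GO)
try SIG_NEAR: (Standby, SIG_NEAR) → (Manipulate, A_GRAB)
try SIG_OK: (Standby, SIG_OK) → (Standby, A_TURN)
try SIG_FAIL: (Standby, SIG_FAIL) → (Standby, A_TURN)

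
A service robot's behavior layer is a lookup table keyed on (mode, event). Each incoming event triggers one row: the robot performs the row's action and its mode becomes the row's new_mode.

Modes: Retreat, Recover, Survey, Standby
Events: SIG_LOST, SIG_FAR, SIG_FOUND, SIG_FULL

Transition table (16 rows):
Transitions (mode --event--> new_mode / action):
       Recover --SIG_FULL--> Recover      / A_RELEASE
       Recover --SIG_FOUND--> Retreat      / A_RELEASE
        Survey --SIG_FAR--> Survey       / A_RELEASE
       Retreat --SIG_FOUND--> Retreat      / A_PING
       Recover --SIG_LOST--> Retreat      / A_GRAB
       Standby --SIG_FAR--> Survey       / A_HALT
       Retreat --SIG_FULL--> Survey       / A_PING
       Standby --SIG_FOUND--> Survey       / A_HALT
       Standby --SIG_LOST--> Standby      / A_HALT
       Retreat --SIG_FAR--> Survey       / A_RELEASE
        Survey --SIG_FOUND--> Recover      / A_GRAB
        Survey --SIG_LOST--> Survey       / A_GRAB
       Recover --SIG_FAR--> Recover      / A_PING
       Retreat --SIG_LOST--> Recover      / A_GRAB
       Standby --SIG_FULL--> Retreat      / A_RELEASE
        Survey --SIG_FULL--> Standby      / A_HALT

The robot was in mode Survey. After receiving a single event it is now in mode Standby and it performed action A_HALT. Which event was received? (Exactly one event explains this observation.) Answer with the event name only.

try SIG_LOST: (Survey, SIG_LOST) → (Survey, A_GRAB)
try SIG_FAR: (Survey, SIG_FAR) → (Survey, A_RELEASE)
try SIG_FOUND: (Survey, SIG_FOUND) → (Recover, A_GRAB)
try SIG_FULL: (Survey, SIG_FULL) → (Standby, A_HALT)  ← matches

SIG_FULL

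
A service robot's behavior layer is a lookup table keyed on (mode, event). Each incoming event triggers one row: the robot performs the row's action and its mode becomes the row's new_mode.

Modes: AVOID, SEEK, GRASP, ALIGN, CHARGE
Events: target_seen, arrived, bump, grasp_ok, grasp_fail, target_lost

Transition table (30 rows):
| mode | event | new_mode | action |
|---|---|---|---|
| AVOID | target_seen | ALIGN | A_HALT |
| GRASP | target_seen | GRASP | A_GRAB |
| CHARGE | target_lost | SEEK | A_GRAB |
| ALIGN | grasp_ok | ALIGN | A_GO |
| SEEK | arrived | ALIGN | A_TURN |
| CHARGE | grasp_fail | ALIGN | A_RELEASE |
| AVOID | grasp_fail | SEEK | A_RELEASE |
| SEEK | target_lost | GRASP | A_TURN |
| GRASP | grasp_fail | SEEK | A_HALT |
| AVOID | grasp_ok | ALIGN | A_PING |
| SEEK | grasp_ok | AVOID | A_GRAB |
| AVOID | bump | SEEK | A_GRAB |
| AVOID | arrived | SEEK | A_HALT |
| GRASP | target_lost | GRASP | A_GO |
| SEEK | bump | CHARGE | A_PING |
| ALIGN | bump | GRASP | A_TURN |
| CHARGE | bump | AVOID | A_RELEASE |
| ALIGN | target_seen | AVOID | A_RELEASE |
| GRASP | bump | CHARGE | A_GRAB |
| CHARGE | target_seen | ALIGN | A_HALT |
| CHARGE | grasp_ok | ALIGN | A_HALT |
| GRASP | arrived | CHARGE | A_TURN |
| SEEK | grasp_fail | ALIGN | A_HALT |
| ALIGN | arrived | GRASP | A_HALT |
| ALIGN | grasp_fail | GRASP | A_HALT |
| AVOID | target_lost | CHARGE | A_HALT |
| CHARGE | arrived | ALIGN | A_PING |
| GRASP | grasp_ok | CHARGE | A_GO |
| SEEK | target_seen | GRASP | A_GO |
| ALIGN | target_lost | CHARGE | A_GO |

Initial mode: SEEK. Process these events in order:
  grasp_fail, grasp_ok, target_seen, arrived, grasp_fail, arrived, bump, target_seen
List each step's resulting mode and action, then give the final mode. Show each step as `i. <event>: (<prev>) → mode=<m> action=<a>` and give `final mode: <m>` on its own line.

1. grasp_fail: (SEEK) → mode=ALIGN action=A_HALT
2. grasp_ok: (ALIGN) → mode=ALIGN action=A_GO
3. target_seen: (ALIGN) → mode=AVOID action=A_RELEASE
4. arrived: (AVOID) → mode=SEEK action=A_HALT
5. grasp_fail: (SEEK) → mode=ALIGN action=A_HALT
6. arrived: (ALIGN) → mode=GRASP action=A_HALT
7. bump: (GRASP) → mode=CHARGE action=A_GRAB
8. target_seen: (CHARGE) → mode=ALIGN action=A_HALT

final mode: ALIGN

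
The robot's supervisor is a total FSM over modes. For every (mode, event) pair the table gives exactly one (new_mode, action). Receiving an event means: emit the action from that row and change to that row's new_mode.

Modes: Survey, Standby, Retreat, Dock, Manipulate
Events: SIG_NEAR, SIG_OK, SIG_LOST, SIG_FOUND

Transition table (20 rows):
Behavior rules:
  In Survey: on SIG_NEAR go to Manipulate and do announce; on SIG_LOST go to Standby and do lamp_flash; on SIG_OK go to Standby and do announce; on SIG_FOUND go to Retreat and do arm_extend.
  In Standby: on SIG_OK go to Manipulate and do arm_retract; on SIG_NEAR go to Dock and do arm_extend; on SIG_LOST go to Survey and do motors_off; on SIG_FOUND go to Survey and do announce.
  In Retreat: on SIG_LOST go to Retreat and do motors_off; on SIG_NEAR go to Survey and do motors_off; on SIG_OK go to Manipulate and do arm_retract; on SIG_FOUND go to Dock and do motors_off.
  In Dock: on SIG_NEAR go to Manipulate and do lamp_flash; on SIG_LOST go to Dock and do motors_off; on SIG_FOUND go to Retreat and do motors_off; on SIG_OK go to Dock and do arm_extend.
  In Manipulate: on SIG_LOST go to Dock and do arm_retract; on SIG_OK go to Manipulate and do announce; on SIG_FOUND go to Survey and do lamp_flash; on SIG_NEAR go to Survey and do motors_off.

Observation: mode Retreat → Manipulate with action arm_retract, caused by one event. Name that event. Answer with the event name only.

SIG_OK

try SIG_NEAR: (Retreat, SIG_NEAR) → (Survey, motors_off)
try SIG_OK: (Retreat, SIG_OK) → (Manipulate, arm_retract)  ← matches
try SIG_LOST: (Retreat, SIG_LOST) → (Retreat, motors_off)
try SIG_FOUND: (Retreat, SIG_FOUND) → (Dock, motors_off)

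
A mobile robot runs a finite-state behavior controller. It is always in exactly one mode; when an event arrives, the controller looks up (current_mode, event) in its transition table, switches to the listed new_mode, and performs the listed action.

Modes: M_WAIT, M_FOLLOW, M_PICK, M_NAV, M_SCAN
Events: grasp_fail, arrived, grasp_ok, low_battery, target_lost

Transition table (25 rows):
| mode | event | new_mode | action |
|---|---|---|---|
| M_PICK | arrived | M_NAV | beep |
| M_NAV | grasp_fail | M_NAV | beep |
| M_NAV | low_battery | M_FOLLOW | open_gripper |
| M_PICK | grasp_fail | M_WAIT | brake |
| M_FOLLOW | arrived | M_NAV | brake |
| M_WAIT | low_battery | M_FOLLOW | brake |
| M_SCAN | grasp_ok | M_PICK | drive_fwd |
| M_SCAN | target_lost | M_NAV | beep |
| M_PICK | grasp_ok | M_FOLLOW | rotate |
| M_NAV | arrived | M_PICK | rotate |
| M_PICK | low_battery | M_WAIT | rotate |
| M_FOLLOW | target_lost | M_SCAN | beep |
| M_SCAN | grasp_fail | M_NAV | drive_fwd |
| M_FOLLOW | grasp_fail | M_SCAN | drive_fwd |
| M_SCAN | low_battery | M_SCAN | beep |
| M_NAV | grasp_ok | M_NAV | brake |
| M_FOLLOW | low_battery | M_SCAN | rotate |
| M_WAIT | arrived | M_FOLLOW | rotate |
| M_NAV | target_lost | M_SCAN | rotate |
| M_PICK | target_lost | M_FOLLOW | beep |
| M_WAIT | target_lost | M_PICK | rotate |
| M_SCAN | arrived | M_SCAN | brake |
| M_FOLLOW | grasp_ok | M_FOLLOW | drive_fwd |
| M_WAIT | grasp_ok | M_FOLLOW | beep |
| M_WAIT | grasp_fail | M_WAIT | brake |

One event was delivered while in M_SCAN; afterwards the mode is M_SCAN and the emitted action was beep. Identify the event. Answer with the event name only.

low_battery

try grasp_fail: (M_SCAN, grasp_fail) → (M_NAV, drive_fwd)
try arrived: (M_SCAN, arrived) → (M_SCAN, brake)
try grasp_ok: (M_SCAN, grasp_ok) → (M_PICK, drive_fwd)
try low_battery: (M_SCAN, low_battery) → (M_SCAN, beep)  ← matches
try target_lost: (M_SCAN, target_lost) → (M_NAV, beep)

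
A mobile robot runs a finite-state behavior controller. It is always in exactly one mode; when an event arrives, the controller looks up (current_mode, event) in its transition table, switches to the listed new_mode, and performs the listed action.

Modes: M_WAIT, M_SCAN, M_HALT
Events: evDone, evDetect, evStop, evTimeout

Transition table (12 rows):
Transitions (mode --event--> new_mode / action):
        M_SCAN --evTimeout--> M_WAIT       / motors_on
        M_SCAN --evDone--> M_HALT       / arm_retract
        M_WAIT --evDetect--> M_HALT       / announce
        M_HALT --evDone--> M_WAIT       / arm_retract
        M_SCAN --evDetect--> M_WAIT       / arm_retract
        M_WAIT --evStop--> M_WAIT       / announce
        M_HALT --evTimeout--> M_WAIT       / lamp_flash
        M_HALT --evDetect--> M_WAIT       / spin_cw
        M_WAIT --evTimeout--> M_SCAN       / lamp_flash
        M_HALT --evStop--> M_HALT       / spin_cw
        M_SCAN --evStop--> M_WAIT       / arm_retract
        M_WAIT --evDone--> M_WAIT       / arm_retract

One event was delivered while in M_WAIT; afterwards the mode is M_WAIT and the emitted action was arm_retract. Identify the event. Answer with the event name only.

try evDone: (M_WAIT, evDone) → (M_WAIT, arm_retract)  ← matches
try evDetect: (M_WAIT, evDetect) → (M_HALT, announce)
try evStop: (M_WAIT, evStop) → (M_WAIT, announce)
try evTimeout: (M_WAIT, evTimeout) → (M_SCAN, lamp_flash)

evDone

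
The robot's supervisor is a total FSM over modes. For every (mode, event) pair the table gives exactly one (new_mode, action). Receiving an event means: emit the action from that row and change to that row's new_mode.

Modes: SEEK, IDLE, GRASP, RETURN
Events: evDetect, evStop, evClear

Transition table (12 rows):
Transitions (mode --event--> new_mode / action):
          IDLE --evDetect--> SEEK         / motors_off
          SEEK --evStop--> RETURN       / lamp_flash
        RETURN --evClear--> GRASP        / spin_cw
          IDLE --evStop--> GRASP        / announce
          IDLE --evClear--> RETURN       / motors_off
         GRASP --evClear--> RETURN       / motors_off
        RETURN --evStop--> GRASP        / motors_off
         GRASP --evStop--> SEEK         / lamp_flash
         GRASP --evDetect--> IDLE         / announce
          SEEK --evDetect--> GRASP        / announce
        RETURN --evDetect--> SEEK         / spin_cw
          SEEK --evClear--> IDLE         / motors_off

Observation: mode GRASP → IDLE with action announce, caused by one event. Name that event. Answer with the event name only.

evDetect

try evDetect: (GRASP, evDetect) → (IDLE, announce)  ← matches
try evStop: (GRASP, evStop) → (SEEK, lamp_flash)
try evClear: (GRASP, evClear) → (RETURN, motors_off)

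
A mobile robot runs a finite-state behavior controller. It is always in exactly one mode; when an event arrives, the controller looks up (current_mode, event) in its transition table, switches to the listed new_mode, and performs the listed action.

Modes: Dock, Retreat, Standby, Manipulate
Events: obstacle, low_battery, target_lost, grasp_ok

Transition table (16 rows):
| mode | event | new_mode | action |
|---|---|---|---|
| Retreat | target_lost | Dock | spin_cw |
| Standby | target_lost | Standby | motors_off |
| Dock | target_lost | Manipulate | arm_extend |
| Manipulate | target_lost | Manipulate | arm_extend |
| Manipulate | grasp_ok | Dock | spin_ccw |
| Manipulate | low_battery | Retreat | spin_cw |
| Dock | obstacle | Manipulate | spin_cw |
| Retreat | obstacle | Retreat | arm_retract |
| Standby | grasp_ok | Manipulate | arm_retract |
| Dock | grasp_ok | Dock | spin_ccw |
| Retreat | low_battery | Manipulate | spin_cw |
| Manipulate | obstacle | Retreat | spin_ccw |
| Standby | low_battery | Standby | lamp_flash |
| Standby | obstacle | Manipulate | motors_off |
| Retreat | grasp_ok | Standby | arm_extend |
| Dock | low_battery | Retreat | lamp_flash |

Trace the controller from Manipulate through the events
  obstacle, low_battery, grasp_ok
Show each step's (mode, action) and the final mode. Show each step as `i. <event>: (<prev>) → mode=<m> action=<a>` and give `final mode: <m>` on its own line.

1. obstacle: (Manipulate) → mode=Retreat action=spin_ccw
2. low_battery: (Retreat) → mode=Manipulate action=spin_cw
3. grasp_ok: (Manipulate) → mode=Dock action=spin_ccw

final mode: Dock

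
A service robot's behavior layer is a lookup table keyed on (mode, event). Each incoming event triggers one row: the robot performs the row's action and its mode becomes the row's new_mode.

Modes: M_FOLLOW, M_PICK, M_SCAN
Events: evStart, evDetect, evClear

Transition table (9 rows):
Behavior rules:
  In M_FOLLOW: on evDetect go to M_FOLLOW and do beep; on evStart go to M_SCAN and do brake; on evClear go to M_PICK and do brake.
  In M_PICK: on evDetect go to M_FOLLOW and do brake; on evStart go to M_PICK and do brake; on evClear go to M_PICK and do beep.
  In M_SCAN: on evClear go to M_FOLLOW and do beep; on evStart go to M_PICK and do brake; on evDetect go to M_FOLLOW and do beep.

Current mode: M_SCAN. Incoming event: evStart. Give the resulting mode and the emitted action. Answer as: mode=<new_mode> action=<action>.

current mode = M_SCAN; filter table to that mode:
  (M_SCAN, evClear) → (M_FOLLOW, beep)
  (M_SCAN, evStart) → (M_PICK, brake)  ← event matches
  (M_SCAN, evDetect) → (M_FOLLOW, beep)
event = evStart selects (M_PICK, brake)

mode=M_PICK action=brake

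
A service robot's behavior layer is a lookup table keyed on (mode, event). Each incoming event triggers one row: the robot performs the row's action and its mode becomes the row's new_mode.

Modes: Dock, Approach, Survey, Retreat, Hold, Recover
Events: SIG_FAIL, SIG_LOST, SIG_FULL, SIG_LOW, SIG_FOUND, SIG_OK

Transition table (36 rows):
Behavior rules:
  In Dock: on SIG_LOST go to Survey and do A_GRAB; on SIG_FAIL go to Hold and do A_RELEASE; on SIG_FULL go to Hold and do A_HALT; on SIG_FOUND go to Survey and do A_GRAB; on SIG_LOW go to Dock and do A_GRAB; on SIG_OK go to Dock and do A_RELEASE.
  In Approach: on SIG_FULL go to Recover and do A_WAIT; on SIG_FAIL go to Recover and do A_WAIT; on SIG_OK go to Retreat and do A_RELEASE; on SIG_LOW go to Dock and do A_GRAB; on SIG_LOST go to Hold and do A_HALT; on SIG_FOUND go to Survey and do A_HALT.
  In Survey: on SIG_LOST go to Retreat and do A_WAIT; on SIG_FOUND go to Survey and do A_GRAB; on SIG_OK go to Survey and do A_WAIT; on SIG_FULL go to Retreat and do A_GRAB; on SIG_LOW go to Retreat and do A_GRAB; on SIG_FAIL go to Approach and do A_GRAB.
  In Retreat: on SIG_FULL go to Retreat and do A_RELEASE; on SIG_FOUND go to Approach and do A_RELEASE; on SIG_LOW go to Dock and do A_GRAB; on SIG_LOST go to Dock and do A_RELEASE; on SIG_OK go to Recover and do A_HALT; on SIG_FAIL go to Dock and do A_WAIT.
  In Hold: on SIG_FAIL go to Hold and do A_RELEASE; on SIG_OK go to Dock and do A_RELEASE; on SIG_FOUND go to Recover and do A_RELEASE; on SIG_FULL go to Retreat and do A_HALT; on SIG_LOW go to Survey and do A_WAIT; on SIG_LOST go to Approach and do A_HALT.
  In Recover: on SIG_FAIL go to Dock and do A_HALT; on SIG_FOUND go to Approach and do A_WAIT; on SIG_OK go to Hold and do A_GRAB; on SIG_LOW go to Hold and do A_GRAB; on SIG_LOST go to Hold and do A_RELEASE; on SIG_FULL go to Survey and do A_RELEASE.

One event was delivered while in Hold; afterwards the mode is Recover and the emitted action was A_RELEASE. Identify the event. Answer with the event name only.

try SIG_FAIL: (Hold, SIG_FAIL) → (Hold, A_RELEASE)
try SIG_LOST: (Hold, SIG_LOST) → (Approach, A_HALT)
try SIG_FULL: (Hold, SIG_FULL) → (Retreat, A_HALT)
try SIG_LOW: (Hold, SIG_LOW) → (Survey, A_WAIT)
try SIG_FOUND: (Hold, SIG_FOUND) → (Recover, A_RELEASE)  ← matches
try SIG_OK: (Hold, SIG_OK) → (Dock, A_RELEASE)

SIG_FOUND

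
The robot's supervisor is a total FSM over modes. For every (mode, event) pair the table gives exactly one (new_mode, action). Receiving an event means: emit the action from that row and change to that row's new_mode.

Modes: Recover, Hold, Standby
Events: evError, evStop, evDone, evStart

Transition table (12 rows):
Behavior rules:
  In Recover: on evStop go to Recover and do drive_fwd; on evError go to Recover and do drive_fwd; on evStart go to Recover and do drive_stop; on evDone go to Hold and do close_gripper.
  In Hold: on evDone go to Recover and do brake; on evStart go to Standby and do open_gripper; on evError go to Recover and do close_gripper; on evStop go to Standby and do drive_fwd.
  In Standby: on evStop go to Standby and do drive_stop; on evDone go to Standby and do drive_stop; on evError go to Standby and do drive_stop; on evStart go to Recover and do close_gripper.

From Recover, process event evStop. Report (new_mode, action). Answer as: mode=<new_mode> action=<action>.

current mode = Recover; filter table to that mode:
  (Recover, evStop) → (Recover, drive_fwd)  ← event matches
  (Recover, evError) → (Recover, drive_fwd)
  (Recover, evStart) → (Recover, drive_stop)
  (Recover, evDone) → (Hold, close_gripper)
event = evStop selects (Recover, drive_fwd)

mode=Recover action=drive_fwd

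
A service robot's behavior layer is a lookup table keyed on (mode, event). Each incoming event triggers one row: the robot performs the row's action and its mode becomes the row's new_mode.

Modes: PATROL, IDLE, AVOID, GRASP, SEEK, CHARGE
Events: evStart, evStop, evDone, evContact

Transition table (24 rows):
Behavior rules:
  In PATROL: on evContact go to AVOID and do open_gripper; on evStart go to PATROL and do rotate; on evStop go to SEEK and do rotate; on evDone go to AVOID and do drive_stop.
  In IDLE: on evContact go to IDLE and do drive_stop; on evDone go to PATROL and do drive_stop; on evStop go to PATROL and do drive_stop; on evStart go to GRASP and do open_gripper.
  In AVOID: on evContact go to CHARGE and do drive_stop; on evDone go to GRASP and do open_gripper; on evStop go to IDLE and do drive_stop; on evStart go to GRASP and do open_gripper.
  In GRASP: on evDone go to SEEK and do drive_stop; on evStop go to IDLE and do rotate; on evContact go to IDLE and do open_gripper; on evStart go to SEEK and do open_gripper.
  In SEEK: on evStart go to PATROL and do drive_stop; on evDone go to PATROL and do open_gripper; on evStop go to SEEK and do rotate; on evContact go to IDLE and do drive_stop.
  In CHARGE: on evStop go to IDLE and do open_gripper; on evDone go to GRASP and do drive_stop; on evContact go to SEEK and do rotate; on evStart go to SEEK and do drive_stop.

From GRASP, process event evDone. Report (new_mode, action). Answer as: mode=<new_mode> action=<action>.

mode=SEEK action=drive_stop

current mode = GRASP; filter table to that mode:
  (GRASP, evDone) → (SEEK, drive_stop)  ← event matches
  (GRASP, evStop) → (IDLE, rotate)
  (GRASP, evContact) → (IDLE, open_gripper)
  (GRASP, evStart) → (SEEK, open_gripper)
event = evDone selects (SEEK, drive_stop)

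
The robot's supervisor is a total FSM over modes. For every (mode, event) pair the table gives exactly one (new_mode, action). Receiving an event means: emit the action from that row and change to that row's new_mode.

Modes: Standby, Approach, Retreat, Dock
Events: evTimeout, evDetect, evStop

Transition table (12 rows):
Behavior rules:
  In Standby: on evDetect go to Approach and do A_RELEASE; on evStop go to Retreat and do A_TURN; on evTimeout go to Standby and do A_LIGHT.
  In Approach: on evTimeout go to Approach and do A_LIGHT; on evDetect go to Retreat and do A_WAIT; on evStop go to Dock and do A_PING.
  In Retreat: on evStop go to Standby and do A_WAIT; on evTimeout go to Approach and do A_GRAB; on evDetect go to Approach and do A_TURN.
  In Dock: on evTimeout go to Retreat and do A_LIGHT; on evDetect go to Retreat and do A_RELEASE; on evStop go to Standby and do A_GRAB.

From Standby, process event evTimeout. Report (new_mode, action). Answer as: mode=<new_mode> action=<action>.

current mode = Standby; filter table to that mode:
  (Standby, evDetect) → (Approach, A_RELEASE)
  (Standby, evStop) → (Retreat, A_TURN)
  (Standby, evTimeout) → (Standby, A_LIGHT)  ← event matches
event = evTimeout selects (Standby, A_LIGHT)

mode=Standby action=A_LIGHT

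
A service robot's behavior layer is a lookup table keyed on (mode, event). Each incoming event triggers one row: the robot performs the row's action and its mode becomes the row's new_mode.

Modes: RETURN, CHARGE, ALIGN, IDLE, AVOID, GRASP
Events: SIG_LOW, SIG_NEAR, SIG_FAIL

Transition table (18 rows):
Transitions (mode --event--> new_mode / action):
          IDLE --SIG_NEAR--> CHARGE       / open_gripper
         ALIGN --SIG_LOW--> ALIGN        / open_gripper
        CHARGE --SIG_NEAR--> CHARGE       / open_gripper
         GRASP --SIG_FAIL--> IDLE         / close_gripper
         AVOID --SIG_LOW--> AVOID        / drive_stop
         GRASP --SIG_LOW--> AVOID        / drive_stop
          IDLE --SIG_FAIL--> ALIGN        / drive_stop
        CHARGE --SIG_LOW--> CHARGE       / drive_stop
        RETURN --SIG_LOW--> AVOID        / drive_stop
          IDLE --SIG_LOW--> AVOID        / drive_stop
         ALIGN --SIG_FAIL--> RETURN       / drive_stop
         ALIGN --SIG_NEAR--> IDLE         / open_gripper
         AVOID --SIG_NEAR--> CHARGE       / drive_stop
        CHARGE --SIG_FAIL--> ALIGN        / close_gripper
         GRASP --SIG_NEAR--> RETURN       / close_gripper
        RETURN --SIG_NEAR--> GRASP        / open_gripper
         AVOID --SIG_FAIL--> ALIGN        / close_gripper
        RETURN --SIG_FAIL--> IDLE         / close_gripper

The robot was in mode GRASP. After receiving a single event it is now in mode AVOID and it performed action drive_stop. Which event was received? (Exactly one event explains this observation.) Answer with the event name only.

try SIG_LOW: (GRASP, SIG_LOW) → (AVOID, drive_stop)  ← matches
try SIG_NEAR: (GRASP, SIG_NEAR) → (RETURN, close_gripper)
try SIG_FAIL: (GRASP, SIG_FAIL) → (IDLE, close_gripper)

SIG_LOW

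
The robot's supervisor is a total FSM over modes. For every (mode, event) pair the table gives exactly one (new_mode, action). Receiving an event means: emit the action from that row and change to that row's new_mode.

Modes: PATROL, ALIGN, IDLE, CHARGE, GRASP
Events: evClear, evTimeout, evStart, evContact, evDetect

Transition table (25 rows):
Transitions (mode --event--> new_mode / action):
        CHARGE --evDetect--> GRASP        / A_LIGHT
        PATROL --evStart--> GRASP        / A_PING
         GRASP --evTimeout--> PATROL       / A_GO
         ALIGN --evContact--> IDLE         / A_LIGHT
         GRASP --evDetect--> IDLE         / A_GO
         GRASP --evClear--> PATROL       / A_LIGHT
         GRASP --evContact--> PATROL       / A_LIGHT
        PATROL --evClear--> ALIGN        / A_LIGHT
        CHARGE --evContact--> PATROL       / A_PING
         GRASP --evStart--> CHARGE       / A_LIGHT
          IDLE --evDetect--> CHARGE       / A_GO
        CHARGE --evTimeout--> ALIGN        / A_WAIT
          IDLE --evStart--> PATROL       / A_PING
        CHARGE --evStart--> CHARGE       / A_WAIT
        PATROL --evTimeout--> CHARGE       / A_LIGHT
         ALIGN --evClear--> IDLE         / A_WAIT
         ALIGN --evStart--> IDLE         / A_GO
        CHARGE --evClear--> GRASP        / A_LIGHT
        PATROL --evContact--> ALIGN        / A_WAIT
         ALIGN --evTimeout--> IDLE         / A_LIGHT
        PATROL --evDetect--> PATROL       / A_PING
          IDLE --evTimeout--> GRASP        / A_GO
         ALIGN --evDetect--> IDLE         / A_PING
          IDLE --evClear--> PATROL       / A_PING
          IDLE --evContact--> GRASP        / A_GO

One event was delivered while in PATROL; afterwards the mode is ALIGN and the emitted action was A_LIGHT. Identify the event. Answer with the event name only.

try evClear: (PATROL, evClear) → (ALIGN, A_LIGHT)  ← matches
try evTimeout: (PATROL, evTimeout) → (CHARGE, A_LIGHT)
try evStart: (PATROL, evStart) → (GRASP, A_PING)
try evContact: (PATROL, evContact) → (ALIGN, A_WAIT)
try evDetect: (PATROL, evDetect) → (PATROL, A_PING)

evClear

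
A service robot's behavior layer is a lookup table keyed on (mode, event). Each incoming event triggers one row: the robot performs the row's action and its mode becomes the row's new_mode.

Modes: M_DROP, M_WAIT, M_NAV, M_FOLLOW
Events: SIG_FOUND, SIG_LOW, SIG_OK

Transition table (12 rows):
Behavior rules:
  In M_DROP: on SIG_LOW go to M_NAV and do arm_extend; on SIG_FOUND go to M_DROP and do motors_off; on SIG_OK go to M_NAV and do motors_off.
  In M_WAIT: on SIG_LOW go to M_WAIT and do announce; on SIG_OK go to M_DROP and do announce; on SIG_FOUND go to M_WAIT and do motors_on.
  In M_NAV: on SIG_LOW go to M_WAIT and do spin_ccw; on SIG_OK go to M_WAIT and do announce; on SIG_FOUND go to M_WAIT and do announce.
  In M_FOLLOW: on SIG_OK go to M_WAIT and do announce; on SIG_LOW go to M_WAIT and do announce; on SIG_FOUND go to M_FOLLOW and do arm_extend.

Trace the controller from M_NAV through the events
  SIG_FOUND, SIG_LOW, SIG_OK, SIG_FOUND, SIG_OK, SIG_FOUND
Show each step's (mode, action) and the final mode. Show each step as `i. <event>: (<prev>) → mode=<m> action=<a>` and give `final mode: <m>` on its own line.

final mode: M_WAIT

1. SIG_FOUND: (M_NAV) → mode=M_WAIT action=announce
2. SIG_LOW: (M_WAIT) → mode=M_WAIT action=announce
3. SIG_OK: (M_WAIT) → mode=M_DROP action=announce
4. SIG_FOUND: (M_DROP) → mode=M_DROP action=motors_off
5. SIG_OK: (M_DROP) → mode=M_NAV action=motors_off
6. SIG_FOUND: (M_NAV) → mode=M_WAIT action=announce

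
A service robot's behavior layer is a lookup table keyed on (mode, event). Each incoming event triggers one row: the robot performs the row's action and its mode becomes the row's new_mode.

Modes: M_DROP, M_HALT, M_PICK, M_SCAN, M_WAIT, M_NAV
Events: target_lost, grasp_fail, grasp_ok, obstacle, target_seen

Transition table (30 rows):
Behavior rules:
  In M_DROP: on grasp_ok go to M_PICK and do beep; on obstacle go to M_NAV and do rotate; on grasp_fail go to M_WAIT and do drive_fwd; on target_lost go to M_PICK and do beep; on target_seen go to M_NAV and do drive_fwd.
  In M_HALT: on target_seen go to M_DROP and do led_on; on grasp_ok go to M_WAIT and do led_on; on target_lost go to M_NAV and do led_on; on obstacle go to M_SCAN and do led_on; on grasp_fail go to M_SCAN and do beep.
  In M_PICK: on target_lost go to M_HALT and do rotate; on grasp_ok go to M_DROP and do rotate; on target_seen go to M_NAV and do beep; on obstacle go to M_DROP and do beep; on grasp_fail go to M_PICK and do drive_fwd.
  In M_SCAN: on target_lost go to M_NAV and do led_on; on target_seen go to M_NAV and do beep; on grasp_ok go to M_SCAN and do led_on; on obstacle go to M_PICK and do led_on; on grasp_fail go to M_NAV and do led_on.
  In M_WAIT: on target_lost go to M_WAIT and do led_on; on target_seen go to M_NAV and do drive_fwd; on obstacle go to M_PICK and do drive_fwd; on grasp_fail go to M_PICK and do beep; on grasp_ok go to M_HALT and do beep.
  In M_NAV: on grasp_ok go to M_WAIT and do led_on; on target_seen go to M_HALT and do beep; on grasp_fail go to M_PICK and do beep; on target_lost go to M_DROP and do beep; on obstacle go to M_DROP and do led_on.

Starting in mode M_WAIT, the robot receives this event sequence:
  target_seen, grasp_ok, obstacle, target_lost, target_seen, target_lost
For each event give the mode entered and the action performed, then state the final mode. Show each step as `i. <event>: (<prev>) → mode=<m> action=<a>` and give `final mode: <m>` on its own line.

final mode: M_PICK

1. target_seen: (M_WAIT) → mode=M_NAV action=drive_fwd
2. grasp_ok: (M_NAV) → mode=M_WAIT action=led_on
3. obstacle: (M_WAIT) → mode=M_PICK action=drive_fwd
4. target_lost: (M_PICK) → mode=M_HALT action=rotate
5. target_seen: (M_HALT) → mode=M_DROP action=led_on
6. target_lost: (M_DROP) → mode=M_PICK action=beep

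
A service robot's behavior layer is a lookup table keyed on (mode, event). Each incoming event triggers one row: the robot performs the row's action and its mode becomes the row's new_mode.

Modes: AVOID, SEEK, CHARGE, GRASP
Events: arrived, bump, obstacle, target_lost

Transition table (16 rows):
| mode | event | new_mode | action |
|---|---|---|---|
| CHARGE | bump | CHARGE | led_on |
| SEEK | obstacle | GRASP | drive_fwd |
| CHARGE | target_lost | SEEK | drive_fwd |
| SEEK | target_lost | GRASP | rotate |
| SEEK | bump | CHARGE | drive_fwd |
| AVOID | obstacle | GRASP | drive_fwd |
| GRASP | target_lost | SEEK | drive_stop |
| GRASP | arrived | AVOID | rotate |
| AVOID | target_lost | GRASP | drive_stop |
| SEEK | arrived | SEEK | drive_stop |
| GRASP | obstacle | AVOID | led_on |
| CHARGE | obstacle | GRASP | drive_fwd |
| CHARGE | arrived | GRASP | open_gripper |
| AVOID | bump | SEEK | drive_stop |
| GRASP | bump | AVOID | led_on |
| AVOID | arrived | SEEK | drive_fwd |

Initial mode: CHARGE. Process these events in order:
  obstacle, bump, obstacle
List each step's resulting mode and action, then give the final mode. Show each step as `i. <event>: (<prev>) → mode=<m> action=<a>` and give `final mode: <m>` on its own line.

final mode: GRASP

1. obstacle: (CHARGE) → mode=GRASP action=drive_fwd
2. bump: (GRASP) → mode=AVOID action=led_on
3. obstacle: (AVOID) → mode=GRASP action=drive_fwd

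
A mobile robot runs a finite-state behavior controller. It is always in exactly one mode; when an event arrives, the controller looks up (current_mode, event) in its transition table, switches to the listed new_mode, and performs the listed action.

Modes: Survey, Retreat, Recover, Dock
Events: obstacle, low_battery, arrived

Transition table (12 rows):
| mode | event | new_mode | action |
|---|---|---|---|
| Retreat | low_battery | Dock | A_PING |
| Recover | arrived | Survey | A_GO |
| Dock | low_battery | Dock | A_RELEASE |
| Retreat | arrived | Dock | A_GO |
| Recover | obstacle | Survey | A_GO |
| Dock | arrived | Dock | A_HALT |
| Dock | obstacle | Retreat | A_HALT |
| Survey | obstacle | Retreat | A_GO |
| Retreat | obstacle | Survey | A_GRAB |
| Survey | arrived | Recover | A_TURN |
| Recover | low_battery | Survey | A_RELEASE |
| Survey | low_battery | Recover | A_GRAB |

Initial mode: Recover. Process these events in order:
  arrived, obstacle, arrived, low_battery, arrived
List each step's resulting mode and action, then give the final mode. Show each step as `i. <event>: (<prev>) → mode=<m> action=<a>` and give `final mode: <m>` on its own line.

1. arrived: (Recover) → mode=Survey action=A_GO
2. obstacle: (Survey) → mode=Retreat action=A_GO
3. arrived: (Retreat) → mode=Dock action=A_GO
4. low_battery: (Dock) → mode=Dock action=A_RELEASE
5. arrived: (Dock) → mode=Dock action=A_HALT

final mode: Dock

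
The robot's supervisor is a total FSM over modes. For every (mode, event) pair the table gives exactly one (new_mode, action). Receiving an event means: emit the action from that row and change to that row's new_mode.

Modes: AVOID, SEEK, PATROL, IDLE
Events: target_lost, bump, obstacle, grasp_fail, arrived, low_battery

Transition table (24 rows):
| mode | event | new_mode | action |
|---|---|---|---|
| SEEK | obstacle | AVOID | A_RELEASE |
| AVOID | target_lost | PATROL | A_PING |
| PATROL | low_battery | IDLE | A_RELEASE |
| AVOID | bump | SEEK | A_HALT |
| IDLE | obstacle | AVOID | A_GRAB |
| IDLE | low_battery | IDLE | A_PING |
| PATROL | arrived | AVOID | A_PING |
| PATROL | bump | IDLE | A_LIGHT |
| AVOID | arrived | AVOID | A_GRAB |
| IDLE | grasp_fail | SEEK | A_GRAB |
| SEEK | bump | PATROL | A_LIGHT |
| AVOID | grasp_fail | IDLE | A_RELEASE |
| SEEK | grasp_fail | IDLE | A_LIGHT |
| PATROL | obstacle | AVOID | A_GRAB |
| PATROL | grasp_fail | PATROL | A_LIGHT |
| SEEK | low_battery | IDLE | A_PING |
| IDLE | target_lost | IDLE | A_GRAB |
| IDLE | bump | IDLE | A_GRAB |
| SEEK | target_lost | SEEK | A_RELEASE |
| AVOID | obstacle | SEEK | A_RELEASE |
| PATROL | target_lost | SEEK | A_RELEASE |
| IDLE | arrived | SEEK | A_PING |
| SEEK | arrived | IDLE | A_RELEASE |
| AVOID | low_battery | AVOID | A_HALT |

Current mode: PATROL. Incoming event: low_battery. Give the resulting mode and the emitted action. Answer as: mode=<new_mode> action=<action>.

mode=IDLE action=A_RELEASE

current mode = PATROL; filter table to that mode:
  (PATROL, low_battery) → (IDLE, A_RELEASE)  ← event matches
  (PATROL, arrived) → (AVOID, A_PING)
  (PATROL, bump) → (IDLE, A_LIGHT)
  (PATROL, obstacle) → (AVOID, A_GRAB)
  (PATROL, grasp_fail) → (PATROL, A_LIGHT)
  (PATROL, target_lost) → (SEEK, A_RELEASE)
event = low_battery selects (IDLE, A_RELEASE)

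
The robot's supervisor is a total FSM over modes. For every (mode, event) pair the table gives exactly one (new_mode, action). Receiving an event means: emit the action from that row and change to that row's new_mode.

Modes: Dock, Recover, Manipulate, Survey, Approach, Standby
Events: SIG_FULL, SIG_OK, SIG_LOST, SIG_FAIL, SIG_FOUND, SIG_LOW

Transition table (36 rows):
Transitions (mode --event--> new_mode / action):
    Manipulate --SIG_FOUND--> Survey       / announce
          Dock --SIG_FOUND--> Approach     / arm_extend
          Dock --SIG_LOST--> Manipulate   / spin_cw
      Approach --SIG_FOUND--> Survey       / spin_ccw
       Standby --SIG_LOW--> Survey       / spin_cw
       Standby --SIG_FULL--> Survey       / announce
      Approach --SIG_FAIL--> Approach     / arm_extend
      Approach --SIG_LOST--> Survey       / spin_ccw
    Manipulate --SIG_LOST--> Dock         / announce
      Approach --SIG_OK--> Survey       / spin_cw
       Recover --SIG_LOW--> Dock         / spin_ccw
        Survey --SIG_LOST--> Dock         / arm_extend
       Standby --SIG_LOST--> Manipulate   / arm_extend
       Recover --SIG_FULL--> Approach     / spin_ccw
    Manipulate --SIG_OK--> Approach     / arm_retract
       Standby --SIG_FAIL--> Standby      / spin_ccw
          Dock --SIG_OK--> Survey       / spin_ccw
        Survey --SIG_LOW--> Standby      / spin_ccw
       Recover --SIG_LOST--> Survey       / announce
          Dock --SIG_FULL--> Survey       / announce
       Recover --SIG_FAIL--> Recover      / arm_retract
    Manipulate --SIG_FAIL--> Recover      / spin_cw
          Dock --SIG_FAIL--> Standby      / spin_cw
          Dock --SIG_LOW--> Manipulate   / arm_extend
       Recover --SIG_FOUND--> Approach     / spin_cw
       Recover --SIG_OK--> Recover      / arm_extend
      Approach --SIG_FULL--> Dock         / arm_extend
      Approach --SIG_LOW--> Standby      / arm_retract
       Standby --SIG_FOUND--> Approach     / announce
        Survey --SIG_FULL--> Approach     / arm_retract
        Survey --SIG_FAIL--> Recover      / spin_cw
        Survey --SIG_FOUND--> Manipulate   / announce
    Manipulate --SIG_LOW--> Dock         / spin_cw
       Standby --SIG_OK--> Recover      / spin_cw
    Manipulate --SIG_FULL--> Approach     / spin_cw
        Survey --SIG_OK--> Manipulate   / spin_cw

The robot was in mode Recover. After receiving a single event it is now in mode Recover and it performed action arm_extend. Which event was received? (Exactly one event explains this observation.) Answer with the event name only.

SIG_OK

try SIG_FULL: (Recover, SIG_FULL) → (Approach, spin_ccw)
try SIG_OK: (Recover, SIG_OK) → (Recover, arm_extend)  ← matches
try SIG_LOST: (Recover, SIG_LOST) → (Survey, announce)
try SIG_FAIL: (Recover, SIG_FAIL) → (Recover, arm_retract)
try SIG_FOUND: (Recover, SIG_FOUND) → (Approach, spin_cw)
try SIG_LOW: (Recover, SIG_LOW) → (Dock, spin_ccw)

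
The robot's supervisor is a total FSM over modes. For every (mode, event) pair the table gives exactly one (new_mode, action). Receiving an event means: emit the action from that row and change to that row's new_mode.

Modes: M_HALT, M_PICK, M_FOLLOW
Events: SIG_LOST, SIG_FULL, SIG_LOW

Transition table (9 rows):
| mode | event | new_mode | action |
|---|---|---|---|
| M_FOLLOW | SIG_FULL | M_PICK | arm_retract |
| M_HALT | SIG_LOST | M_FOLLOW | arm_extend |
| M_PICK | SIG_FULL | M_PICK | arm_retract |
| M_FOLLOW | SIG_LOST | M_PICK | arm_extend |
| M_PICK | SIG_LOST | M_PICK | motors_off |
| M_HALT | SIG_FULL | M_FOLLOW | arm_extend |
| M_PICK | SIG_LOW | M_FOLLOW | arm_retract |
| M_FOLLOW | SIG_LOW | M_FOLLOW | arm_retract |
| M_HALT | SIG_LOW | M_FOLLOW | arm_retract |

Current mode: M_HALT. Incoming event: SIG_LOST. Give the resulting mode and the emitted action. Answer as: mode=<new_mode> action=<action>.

current mode = M_HALT; filter table to that mode:
  (M_HALT, SIG_LOST) → (M_FOLLOW, arm_extend)  ← event matches
  (M_HALT, SIG_FULL) → (M_FOLLOW, arm_extend)
  (M_HALT, SIG_LOW) → (M_FOLLOW, arm_retract)
event = SIG_LOST selects (M_FOLLOW, arm_extend)

mode=M_FOLLOW action=arm_extend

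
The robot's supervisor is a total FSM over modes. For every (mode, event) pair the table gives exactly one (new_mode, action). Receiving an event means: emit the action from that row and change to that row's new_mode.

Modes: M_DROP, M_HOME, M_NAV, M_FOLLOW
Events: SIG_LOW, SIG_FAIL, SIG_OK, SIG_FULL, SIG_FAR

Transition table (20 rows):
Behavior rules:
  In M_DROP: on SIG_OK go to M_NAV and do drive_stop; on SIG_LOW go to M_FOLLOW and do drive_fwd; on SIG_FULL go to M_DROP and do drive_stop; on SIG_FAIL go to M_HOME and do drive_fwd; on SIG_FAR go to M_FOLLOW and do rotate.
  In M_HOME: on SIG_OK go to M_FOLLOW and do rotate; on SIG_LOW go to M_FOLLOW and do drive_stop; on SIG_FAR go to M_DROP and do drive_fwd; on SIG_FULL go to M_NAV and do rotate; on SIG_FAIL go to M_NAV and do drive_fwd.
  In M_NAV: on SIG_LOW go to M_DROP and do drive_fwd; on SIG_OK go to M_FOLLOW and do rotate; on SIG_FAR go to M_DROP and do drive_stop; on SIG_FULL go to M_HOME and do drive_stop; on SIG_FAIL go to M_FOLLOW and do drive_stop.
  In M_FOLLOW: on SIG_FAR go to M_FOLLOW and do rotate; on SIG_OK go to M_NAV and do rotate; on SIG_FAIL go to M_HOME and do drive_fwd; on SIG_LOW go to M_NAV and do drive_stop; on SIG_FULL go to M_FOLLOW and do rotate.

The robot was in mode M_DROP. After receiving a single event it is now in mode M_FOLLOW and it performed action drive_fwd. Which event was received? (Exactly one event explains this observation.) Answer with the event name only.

try SIG_LOW: (M_DROP, SIG_LOW) → (M_FOLLOW, drive_fwd)  ← matches
try SIG_FAIL: (M_DROP, SIG_FAIL) → (M_HOME, drive_fwd)
try SIG_OK: (M_DROP, SIG_OK) → (M_NAV, drive_stop)
try SIG_FULL: (M_DROP, SIG_FULL) → (M_DROP, drive_stop)
try SIG_FAR: (M_DROP, SIG_FAR) → (M_FOLLOW, rotate)

SIG_LOW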